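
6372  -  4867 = 1505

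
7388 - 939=6449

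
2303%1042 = 219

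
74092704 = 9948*7448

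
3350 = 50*67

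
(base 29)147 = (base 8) 1704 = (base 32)U4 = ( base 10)964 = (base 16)3c4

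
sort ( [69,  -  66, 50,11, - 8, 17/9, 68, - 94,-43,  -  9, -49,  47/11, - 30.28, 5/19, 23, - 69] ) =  [ -94,  -  69,  -  66, - 49,- 43, - 30.28, - 9, - 8, 5/19, 17/9, 47/11, 11, 23, 50, 68, 69]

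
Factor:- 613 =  - 613^1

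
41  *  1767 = 72447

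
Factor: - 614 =  -  2^1*307^1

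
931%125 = 56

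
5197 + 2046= 7243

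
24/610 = 12/305 = 0.04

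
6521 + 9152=15673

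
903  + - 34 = 869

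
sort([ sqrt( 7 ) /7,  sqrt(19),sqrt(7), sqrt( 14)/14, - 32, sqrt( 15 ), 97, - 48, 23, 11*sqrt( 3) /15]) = [ - 48, - 32, sqrt( 14 )/14, sqrt(7 )/7, 11 * sqrt( 3) /15, sqrt( 7),sqrt( 15 ),sqrt( 19 ),23,  97] 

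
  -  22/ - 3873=22/3873 = 0.01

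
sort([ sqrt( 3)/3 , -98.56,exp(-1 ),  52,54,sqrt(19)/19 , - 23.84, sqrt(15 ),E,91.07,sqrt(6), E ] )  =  [ - 98.56, - 23.84,  sqrt(19 )/19, exp( - 1 ),sqrt(3)/3, sqrt ( 6 ),E , E,sqrt( 15 ),52, 54, 91.07 ] 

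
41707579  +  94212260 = 135919839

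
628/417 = 628/417 = 1.51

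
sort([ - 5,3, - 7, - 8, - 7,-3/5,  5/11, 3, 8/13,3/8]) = [  -  8, - 7, - 7, - 5 , - 3/5, 3/8, 5/11,8/13, 3, 3]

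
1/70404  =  1/70404  =  0.00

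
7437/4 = 1859 + 1/4 = 1859.25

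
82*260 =21320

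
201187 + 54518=255705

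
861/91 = 9+6/13= 9.46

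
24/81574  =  12/40787 = 0.00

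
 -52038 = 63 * ( - 826 ) 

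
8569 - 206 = 8363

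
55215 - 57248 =-2033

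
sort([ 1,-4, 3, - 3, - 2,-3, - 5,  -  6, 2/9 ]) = [ - 6,-5, - 4,- 3, - 3, - 2, 2/9 , 1 , 3]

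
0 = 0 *13662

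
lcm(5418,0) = 0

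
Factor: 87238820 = 2^2*5^1*4361941^1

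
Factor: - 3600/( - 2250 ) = 8/5=2^3*5^ ( - 1 ) 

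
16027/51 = 16027/51 =314.25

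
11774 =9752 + 2022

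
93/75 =31/25=1.24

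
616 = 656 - 40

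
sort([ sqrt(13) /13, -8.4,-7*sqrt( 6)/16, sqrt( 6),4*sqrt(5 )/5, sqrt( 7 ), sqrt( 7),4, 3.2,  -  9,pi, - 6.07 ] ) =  [  -  9 , - 8.4,-6.07,- 7*sqrt( 6) /16,sqrt(  13)/13,4*sqrt (5)/5, sqrt (6), sqrt( 7), sqrt( 7),  pi, 3.2,4 ] 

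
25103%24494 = 609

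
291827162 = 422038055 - 130210893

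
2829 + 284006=286835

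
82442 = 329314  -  246872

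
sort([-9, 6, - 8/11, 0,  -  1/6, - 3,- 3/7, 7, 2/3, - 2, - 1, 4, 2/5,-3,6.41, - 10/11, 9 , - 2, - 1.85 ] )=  [  -  9, - 3, - 3, - 2, - 2, - 1.85, - 1, - 10/11, - 8/11, - 3/7, - 1/6, 0, 2/5, 2/3, 4, 6,6.41, 7, 9]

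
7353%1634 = 817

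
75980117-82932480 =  - 6952363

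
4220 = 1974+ 2246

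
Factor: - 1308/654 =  - 2^1=- 2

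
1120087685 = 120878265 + 999209420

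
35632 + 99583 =135215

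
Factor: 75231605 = 5^1*61^1*246661^1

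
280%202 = 78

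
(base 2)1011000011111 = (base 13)2768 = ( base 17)12a2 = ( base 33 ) 56K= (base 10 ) 5663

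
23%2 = 1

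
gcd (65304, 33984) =72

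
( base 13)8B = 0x73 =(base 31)3M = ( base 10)115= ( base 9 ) 137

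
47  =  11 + 36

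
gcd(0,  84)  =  84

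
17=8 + 9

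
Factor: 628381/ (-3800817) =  - 3^( - 3)*13^1*19^(-1)*31^(-1)* 239^(-1)*48337^1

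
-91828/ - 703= 91828/703 =130.62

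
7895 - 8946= - 1051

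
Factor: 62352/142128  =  3^( - 1)*7^(  -  1 )*47^(-1)*433^1 = 433/987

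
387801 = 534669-146868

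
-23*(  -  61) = 1403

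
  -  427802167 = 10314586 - 438116753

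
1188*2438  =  2896344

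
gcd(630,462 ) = 42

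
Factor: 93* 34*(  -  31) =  - 98022= - 2^1 * 3^1 * 17^1*31^2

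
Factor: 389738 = 2^1*194869^1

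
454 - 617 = - 163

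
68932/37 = 68932/37=1863.03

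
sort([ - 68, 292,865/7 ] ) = [ - 68,  865/7,292 ]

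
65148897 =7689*8473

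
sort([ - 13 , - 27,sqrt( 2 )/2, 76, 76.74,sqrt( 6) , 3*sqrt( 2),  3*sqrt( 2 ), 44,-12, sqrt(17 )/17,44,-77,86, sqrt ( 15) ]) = [- 77, - 27, - 13, -12, sqrt(17) /17, sqrt(2) /2,sqrt(6), sqrt(15), 3*sqrt(2),3 * sqrt(2), 44,44, 76,76.74, 86] 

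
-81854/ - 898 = 91 + 68/449 = 91.15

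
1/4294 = 1/4294 = 0.00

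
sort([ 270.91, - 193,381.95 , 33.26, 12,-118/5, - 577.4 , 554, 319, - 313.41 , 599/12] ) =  [ - 577.4,-313.41, - 193, - 118/5,  12,33.26, 599/12,270.91,319, 381.95,554 ]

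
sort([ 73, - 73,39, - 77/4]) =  [ - 73,-77/4,39, 73] 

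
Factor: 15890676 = 2^2*3^1*1324223^1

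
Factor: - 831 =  - 3^1*277^1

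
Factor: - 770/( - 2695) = 2^1 * 7^ ( - 1 ) = 2/7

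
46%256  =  46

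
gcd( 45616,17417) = 1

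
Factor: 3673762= 2^1 * 1259^1*1459^1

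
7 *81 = 567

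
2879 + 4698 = 7577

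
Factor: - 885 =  - 3^1 * 5^1 * 59^1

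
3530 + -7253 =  - 3723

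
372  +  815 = 1187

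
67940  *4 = 271760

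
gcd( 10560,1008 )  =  48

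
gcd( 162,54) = 54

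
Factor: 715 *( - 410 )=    - 2^1 *5^2*11^1*13^1*41^1 = -293150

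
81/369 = 9/41 = 0.22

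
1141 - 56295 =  - 55154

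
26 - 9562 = -9536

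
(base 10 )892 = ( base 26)188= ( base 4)31330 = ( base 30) tm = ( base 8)1574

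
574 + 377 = 951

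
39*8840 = 344760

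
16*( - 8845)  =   - 141520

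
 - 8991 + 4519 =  - 4472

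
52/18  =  2 +8/9  =  2.89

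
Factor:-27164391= -3^1*  9054797^1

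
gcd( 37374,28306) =2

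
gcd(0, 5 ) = 5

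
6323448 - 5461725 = 861723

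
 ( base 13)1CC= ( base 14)1A1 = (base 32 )AH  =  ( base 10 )337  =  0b101010001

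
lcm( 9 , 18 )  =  18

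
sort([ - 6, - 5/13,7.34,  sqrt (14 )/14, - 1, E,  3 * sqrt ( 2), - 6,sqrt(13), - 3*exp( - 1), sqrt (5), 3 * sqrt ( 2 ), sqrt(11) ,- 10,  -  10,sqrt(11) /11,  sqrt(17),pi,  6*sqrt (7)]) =[-10, -10, - 6 , - 6,  -  3*exp( - 1), - 1, -5/13,sqrt( 14 )/14,sqrt(11)/11,sqrt( 5), E, pi, sqrt(11), sqrt(13 ), sqrt ( 17), 3*sqrt(2), 3*sqrt(2 ),7.34,6*sqrt( 7 )]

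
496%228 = 40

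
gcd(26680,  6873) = 29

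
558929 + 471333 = 1030262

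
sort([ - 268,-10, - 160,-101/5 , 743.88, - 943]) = [ - 943 , - 268, - 160, - 101/5, - 10, 743.88 ] 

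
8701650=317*27450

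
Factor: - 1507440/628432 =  - 94215/39277 = - 3^1 * 5^1*7^( - 1)*11^1*31^(  -  1 )* 181^( - 1) * 571^1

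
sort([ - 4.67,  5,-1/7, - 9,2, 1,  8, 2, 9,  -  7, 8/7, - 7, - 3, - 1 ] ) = [ - 9, - 7, - 7, - 4.67, - 3, - 1, - 1/7, 1, 8/7, 2, 2, 5, 8 , 9] 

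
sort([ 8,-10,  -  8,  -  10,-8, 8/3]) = [ - 10,- 10, - 8, - 8,  8/3,8]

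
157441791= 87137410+70304381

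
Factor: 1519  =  7^2*31^1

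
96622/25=3864 + 22/25 = 3864.88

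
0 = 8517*0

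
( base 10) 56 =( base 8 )70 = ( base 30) 1q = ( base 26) 24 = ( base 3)2002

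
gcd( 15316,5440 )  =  4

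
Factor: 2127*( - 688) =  - 1463376 =-2^4*3^1*43^1*709^1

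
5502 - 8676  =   - 3174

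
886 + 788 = 1674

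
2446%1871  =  575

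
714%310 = 94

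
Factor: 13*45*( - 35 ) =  - 3^2*5^2*7^1 * 13^1=- 20475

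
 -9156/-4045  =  2 + 1066/4045 =2.26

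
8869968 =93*95376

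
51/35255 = 51/35255 = 0.00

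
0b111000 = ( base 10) 56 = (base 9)62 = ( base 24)28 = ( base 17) 35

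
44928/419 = 107  +  95/419 = 107.23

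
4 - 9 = - 5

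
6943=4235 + 2708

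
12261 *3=36783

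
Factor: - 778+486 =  - 2^2*73^1  =  - 292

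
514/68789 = 514/68789 = 0.01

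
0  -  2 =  - 2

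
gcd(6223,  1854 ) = 1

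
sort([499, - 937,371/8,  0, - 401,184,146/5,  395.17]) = [-937, - 401,  0 , 146/5,371/8,184,395.17,499]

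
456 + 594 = 1050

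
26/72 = 13/36 = 0.36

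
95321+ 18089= 113410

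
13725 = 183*75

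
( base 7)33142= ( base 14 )3059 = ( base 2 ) 10000001110111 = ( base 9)12354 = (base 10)8311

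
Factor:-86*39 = -3354 = - 2^1*3^1*13^1*43^1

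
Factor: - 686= - 2^1*7^3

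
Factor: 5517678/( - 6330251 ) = -2^1*3^1  *  691^( - 1 )*9161^( - 1)*919613^1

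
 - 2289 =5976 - 8265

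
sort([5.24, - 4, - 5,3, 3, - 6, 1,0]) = [ - 6,  -  5, - 4,0,1, 3, 3, 5.24]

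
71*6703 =475913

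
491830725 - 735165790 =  - 243335065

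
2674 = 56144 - 53470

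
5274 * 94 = 495756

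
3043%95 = 3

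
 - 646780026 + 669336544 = 22556518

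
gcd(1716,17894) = 2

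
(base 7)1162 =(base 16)1b4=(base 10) 436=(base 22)JI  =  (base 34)CS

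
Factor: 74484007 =13^1 * 223^1*25693^1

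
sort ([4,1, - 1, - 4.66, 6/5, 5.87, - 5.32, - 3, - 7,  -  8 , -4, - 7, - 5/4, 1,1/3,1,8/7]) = [ - 8, - 7, - 7, - 5.32 , - 4.66, - 4, - 3,  -  5/4,-1, 1/3,1,1,1, 8/7,6/5 , 4,5.87] 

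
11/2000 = 11/2000 = 0.01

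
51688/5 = 10337+3/5 = 10337.60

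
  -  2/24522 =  - 1+12260/12261 = - 0.00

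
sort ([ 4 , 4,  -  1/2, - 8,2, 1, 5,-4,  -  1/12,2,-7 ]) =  [ - 8, - 7,-4,- 1/2, - 1/12, 1, 2,2 , 4,4,  5] 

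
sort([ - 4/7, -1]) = [ - 1,  -  4/7 ]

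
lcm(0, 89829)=0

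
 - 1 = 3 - 4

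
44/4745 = 44/4745 = 0.01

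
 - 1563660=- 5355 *292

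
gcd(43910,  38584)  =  2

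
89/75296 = 89/75296 = 0.00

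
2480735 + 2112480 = 4593215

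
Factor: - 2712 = - 2^3*3^1*113^1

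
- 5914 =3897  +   - 9811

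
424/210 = 212/105 = 2.02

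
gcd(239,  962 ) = 1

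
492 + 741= 1233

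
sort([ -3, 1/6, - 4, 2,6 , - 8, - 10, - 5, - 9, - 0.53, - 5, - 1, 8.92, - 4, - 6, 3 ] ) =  [ - 10,  -  9, -8, - 6, - 5, - 5, - 4, - 4, - 3,-1,  -  0.53, 1/6, 2, 3, 6, 8.92]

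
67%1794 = 67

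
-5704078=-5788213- - 84135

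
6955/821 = 8 + 387/821=8.47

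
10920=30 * 364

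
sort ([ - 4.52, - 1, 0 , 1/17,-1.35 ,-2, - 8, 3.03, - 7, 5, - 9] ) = [ - 9, - 8, - 7, - 4.52,- 2, - 1.35,-1, 0, 1/17  ,  3.03, 5 ]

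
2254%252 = 238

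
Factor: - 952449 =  - 3^1*317483^1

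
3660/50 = 73 + 1/5 = 73.20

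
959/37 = 25 + 34/37 =25.92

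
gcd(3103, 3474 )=1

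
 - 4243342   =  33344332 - 37587674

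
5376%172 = 44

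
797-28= 769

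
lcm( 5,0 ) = 0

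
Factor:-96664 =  - 2^3*43^1*281^1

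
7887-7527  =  360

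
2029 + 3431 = 5460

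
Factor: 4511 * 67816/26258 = 152958988/13129 = 2^2 *7^2*13^1 *19^( - 1) * 173^1 *347^1*691^( -1 ) 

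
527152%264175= 262977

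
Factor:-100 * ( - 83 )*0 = 0 = 0^1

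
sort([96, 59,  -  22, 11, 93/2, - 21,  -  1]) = [-22,  -  21, - 1, 11, 93/2, 59, 96] 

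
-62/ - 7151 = 62/7151 = 0.01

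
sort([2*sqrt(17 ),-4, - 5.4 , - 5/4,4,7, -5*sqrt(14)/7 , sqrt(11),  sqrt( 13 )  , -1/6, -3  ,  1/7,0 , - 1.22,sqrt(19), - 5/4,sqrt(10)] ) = [-5.4, - 4, - 3,-5*sqrt(14)/7,  -  5/4, - 5/4,  -  1.22, - 1/6,0,1/7, sqrt( 10 ), sqrt(11),sqrt(13)  ,  4, sqrt(19),7,2*sqrt(17)] 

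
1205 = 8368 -7163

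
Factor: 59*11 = 11^1*59^1 = 649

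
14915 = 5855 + 9060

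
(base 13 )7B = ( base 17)60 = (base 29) 3f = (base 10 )102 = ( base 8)146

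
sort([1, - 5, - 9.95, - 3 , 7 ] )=[ - 9.95, - 5, - 3,  1 , 7]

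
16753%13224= 3529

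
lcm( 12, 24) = 24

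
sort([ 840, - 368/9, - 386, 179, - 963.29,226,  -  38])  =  [ - 963.29, - 386, - 368/9, - 38 , 179 , 226 , 840 ]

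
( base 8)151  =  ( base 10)105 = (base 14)77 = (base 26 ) 41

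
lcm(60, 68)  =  1020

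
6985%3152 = 681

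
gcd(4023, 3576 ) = 447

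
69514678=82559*842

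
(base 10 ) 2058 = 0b100000001010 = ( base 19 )5D6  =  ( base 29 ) 2cs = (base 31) 24C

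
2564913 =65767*39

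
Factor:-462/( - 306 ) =77/51 = 3^( - 1)*7^1*11^1 * 17^(-1) 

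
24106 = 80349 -56243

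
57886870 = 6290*9203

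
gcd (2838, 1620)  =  6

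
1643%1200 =443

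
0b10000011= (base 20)6b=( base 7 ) 245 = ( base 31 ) 47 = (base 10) 131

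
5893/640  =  5893/640  =  9.21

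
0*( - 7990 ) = 0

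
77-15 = 62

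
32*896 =28672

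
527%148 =83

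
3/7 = 3/7 = 0.43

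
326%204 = 122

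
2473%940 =593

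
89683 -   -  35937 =125620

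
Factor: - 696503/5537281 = -53^( - 1)*191^( - 1) *547^(-1 ) * 696503^1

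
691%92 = 47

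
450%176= 98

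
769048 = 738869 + 30179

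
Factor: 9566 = 2^1*4783^1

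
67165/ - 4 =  - 16792 + 3/4 = -  16791.25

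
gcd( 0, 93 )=93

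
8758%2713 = 619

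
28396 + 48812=77208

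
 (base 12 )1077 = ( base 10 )1819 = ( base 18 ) 5B1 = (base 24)33j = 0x71B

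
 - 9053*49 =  - 443597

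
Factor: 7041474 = 2^1*3^2 * 11^2 *53^1 *61^1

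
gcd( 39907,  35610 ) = 1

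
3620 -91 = 3529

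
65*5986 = 389090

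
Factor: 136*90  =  12240 = 2^4*3^2*5^1*17^1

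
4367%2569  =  1798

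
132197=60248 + 71949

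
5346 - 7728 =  - 2382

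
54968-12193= 42775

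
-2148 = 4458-6606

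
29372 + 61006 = 90378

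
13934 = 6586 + 7348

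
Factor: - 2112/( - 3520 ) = 3^1*5^( - 1) = 3/5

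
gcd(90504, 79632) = 72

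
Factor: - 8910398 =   -  2^1 *7^1*239^1*2663^1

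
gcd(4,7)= 1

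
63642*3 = 190926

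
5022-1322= 3700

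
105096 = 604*174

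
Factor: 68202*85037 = 5799693474 = 2^1 * 3^4*421^1 * 85037^1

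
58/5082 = 29/2541  =  0.01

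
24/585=8/195  =  0.04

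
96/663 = 32/221 = 0.14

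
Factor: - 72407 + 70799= - 1608 = -2^3*3^1 * 67^1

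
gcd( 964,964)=964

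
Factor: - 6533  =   - 47^1*139^1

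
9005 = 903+8102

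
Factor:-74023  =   - 79^1*937^1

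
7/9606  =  7/9606 = 0.00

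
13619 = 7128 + 6491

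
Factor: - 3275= - 5^2*131^1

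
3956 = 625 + 3331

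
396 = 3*132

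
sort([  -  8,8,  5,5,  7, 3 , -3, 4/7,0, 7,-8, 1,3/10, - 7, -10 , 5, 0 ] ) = [ - 10, - 8,- 8, - 7, - 3,0,0,3/10,  4/7,1,3,5, 5, 5, 7,7,8 ] 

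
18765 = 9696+9069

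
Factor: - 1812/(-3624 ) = 1/2  =  2^( - 1) 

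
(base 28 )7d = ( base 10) 209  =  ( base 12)155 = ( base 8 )321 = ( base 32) 6H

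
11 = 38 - 27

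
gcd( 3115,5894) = 7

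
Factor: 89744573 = 37^1*47^1 * 51607^1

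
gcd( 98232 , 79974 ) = 6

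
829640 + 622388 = 1452028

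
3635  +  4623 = 8258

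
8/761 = 8/761 = 0.01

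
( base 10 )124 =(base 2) 1111100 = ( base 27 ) 4G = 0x7C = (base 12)a4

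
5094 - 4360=734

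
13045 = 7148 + 5897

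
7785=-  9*( - 865 ) 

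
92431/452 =92431/452= 204.49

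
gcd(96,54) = 6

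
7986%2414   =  744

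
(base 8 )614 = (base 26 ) F6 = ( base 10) 396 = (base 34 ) bm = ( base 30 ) d6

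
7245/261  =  27 + 22/29 = 27.76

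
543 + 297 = 840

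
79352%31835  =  15682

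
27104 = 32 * 847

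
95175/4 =23793 + 3/4= 23793.75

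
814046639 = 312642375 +501404264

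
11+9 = 20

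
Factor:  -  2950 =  - 2^1*5^2 * 59^1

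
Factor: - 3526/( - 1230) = 43/15 = 3^( - 1)*5^ ( - 1)*43^1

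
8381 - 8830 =-449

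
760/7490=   76/749 = 0.10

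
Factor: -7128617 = -7128617^1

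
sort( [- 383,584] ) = [- 383 , 584 ]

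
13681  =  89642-75961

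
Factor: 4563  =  3^3*13^2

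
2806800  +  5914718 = 8721518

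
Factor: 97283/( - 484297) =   -  11^ ( - 1)*44027^ ( -1)*97283^1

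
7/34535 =7/34535 = 0.00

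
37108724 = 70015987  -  32907263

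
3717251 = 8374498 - 4657247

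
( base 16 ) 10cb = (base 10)4299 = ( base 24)7b3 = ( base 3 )12220020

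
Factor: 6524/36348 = 7/39=3^ ( - 1)  *7^1*13^ (-1)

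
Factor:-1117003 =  - 461^1 * 2423^1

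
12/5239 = 12/5239 = 0.00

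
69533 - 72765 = -3232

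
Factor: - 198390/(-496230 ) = 7^ ( - 1)*139^( - 1 )*389^1 = 389/973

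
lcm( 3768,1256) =3768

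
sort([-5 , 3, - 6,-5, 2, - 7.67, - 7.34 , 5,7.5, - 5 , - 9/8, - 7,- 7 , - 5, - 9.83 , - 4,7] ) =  [-9.83, - 7.67, - 7.34 , - 7, - 7, - 6, - 5,-5, - 5, - 5,  -  4, - 9/8, 2, 3,5,7,  7.5 ] 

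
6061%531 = 220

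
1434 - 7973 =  - 6539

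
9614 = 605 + 9009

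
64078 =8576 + 55502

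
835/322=835/322 = 2.59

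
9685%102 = 97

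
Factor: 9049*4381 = 13^1*337^1*9049^1 = 39643669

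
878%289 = 11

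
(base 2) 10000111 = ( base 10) 135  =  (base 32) 47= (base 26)55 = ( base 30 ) 4F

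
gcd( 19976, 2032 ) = 8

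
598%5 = 3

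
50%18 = 14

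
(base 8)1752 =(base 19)2EE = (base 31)11A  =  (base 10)1002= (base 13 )5C1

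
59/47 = 1  +  12/47  =  1.26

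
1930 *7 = 13510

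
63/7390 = 63/7390= 0.01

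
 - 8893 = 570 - 9463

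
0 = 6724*0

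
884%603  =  281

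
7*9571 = 66997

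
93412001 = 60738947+32673054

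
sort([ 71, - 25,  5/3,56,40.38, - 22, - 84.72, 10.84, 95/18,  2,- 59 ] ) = [-84.72, - 59,-25,-22,5/3,  2, 95/18,10.84,  40.38, 56, 71 ]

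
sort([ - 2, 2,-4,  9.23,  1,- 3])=[  -  4,-3, - 2,1,2, 9.23]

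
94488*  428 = 40440864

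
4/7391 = 4/7391   =  0.00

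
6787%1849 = 1240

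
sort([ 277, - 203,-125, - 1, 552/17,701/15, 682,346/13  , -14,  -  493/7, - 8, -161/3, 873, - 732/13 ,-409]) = [-409,-203, - 125,-493/7, - 732/13,-161/3,-14,-8, -1, 346/13,  552/17,  701/15, 277, 682, 873]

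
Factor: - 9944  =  - 2^3 * 11^1*113^1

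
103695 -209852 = - 106157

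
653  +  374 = 1027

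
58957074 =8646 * 6819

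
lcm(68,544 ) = 544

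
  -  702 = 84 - 786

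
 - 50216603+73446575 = 23229972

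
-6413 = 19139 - 25552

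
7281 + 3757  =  11038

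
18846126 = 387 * 48698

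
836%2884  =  836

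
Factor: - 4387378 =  - 2^1*2193689^1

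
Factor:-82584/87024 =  - 2^ ( - 1)*3^1*7^(- 2)*31^1 = -93/98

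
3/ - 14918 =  - 1  +  14915/14918 = -0.00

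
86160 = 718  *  120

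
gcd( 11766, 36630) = 222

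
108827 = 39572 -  - 69255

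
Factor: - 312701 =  - 312701^1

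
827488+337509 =1164997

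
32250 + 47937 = 80187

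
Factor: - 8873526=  - 2^1 * 3^1*1478921^1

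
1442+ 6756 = 8198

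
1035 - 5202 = -4167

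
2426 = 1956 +470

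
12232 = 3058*4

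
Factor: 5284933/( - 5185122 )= - 2^ ( - 1)*3^ (-1)*31^ ( -1)*61^(-1 )*131^1*457^( - 1 )*  40343^1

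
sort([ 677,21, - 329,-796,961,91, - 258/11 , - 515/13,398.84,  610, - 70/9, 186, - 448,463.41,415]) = [ - 796, - 448, - 329, - 515/13, - 258/11, - 70/9,21, 91, 186, 398.84, 415,463.41, 610, 677, 961 ]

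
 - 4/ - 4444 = 1/1111 = 0.00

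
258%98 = 62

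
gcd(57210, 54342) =6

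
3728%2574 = 1154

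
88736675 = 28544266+60192409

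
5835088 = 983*5936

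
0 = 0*603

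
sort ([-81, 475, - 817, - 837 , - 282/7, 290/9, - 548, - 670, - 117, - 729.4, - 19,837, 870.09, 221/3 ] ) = [ - 837, - 817, - 729.4,  -  670, - 548,  -  117, - 81, - 282/7, - 19, 290/9, 221/3 , 475, 837,  870.09 ] 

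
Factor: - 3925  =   - 5^2*157^1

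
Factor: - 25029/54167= - 3^5 * 103^1*54167^ ( - 1) 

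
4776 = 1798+2978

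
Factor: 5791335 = 3^1*5^1 * 11^1*35099^1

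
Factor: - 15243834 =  - 2^1* 3^1*223^1*11393^1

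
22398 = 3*7466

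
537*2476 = 1329612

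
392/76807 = 392/76807 = 0.01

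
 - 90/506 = -45/253  =  - 0.18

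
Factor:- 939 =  - 3^1 * 313^1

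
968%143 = 110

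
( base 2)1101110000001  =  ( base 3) 100122210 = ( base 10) 7041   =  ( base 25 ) B6G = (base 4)1232001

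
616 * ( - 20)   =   - 12320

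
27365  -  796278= - 768913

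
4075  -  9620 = -5545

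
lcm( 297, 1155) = 10395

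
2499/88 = 28 + 35/88 = 28.40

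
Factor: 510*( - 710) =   -  2^2* 3^1*5^2 * 17^1*71^1 = - 362100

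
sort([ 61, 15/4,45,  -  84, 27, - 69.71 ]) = [  -  84, - 69.71,15/4, 27,45,61 ] 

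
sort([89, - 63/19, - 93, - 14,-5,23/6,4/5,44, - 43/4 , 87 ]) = [ - 93 ,- 14, - 43/4, - 5, - 63/19,4/5, 23/6, 44 , 87,89 ] 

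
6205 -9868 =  - 3663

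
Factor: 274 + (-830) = - 2^2*139^1 = -556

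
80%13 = 2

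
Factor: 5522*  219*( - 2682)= - 3243390876 = - 2^2*3^3*11^1*73^1*149^1*251^1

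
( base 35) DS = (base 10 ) 483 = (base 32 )f3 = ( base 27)HO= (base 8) 743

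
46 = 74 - 28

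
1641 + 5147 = 6788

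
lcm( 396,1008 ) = 11088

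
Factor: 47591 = 47591^1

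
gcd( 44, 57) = 1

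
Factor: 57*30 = 1710 = 2^1*3^2*5^1*19^1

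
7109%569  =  281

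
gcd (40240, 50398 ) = 2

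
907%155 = 132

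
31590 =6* 5265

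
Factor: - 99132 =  - 2^2*3^1*11^1*751^1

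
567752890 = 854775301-287022411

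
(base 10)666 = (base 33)k6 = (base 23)15M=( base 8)1232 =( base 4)22122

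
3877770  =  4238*915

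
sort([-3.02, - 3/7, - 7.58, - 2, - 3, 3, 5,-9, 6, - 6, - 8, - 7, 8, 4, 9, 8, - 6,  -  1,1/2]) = [ - 9, - 8, - 7.58, - 7, - 6, - 6,-3.02, - 3, - 2, - 1, - 3/7, 1/2,3, 4, 5, 6,8, 8,9 ] 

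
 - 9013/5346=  - 9013/5346 = - 1.69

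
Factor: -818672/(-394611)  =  43088/20769 = 2^4*3^( - 1)*7^(-1)*23^( - 1)*43^(-1)*2693^1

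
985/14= 985/14= 70.36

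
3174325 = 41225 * 77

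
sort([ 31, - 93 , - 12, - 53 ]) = [ - 93,-53,  -  12,  31] 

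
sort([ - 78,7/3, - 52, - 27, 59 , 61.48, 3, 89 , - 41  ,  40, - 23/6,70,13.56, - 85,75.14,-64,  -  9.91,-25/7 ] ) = [ - 85, - 78, - 64,-52  , - 41, - 27, - 9.91, - 23/6, - 25/7,7/3,3, 13.56,40,59,61.48,70 , 75.14, 89] 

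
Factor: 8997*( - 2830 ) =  - 2^1*3^1*5^1*283^1*2999^1  =  - 25461510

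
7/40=7/40   =  0.17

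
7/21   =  1/3 = 0.33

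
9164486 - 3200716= 5963770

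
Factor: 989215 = 5^1*43^2*107^1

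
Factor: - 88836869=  - 11^2 * 734189^1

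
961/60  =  961/60 = 16.02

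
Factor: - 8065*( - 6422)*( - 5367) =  - 2^1*3^1*5^1*13^2*19^1*1613^1*1789^1 = -277975338810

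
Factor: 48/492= 2^2*41^(-1 ) = 4/41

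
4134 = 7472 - 3338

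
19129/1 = 19129 = 19129.00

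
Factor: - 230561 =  - 230561^1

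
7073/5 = 7073/5 = 1414.60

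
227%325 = 227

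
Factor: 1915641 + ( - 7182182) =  - 5266541 = - 7^1*331^1*2273^1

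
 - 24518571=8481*( - 2891)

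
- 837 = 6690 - 7527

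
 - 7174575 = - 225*31887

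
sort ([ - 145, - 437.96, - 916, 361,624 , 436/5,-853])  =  [  -  916, - 853, - 437.96, - 145,436/5,361, 624 ]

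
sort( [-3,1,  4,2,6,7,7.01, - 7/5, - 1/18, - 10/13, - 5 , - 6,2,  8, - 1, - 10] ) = [ - 10, -6,- 5, -3,-7/5, - 1, - 10/13, - 1/18,1, 2,2,4,6, 7, 7.01,  8 ] 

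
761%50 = 11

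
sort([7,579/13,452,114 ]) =[ 7, 579/13 , 114 , 452 ] 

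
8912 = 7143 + 1769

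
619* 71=43949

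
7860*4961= 38993460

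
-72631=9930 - 82561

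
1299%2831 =1299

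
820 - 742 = 78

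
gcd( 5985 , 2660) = 665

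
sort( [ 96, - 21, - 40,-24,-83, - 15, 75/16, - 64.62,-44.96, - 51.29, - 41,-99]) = [ - 99, - 83,-64.62, - 51.29, - 44.96,-41,-40, - 24, - 21, - 15,75/16,96 ]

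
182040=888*205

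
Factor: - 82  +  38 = - 44  =  -2^2*11^1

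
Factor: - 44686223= - 44686223^1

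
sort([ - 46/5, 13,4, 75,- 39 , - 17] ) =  [ - 39,-17, - 46/5, 4,  13,75]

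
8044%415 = 159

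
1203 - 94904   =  -93701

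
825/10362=25/314 =0.08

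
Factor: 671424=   2^6*  3^1*13^1*269^1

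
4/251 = 4/251 = 0.02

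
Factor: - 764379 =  - 3^2*7^1*11^1*1103^1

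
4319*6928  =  29922032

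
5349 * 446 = 2385654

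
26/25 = 26/25 = 1.04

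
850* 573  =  487050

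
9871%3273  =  52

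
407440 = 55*7408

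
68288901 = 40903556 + 27385345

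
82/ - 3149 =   -  82/3149=-0.03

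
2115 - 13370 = - 11255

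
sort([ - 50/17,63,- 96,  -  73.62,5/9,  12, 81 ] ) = [ - 96, - 73.62 , - 50/17,5/9,  12, 63, 81]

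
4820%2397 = 26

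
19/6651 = 19/6651 =0.00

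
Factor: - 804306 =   -  2^1 * 3^1* 37^1 * 3623^1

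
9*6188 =55692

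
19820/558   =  9910/279 = 35.52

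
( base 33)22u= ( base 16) 8E2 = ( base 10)2274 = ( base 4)203202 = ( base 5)33044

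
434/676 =217/338 = 0.64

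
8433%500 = 433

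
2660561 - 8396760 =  - 5736199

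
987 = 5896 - 4909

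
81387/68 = 1196 + 59/68 = 1196.87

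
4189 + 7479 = 11668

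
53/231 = 53/231  =  0.23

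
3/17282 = 3/17282 = 0.00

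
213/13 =16 + 5/13 = 16.38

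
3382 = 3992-610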